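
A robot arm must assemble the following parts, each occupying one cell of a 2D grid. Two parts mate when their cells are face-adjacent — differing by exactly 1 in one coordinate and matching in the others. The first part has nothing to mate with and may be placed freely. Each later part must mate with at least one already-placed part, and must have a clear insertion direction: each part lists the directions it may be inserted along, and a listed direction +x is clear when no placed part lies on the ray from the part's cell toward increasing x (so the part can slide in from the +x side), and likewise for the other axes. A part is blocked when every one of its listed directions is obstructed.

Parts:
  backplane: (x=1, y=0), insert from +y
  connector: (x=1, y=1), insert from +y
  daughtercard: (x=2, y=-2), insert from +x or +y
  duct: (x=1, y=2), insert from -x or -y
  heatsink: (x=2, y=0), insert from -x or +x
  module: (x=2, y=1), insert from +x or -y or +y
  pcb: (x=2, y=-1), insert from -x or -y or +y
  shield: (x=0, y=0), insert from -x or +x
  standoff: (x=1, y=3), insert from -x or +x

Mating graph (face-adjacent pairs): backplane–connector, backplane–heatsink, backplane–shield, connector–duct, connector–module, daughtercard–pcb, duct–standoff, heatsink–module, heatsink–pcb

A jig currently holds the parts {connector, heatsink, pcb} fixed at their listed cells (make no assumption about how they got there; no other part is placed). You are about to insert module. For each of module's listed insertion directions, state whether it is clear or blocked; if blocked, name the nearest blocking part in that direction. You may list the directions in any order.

+x: ray from module(2, 1) has no placed part ⇒ clear
-y: nearest on ray is heatsink@(2, 0) ⇒ blocked
+y: ray from module(2, 1) has no placed part ⇒ clear

+x: clear; +y: clear; -y: blocked by heatsink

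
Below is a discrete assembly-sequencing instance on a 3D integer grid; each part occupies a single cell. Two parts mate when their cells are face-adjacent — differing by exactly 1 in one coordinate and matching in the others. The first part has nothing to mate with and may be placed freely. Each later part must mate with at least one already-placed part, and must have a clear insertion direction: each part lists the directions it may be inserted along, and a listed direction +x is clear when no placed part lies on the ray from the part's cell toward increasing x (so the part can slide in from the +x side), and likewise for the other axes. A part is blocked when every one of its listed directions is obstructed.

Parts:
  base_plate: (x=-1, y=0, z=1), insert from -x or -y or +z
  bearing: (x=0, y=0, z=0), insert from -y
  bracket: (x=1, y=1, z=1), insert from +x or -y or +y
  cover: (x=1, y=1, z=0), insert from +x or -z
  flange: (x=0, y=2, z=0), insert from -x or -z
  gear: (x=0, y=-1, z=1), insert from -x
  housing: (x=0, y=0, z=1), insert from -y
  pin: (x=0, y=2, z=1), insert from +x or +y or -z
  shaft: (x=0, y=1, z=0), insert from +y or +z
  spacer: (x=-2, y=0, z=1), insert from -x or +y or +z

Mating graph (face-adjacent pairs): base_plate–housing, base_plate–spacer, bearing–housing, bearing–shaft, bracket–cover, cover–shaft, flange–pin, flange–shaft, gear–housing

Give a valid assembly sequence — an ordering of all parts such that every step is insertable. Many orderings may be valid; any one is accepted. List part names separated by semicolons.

pin; flange; shaft; bearing; cover; bracket; housing; base_plate; spacer; gear

1. pin@(0, 2, 1) [+x clear] — {pin}
2. flange@(0, 2, 0) [-x clear] — {flange, pin}
3. shaft@(0, 1, 0) [+z clear] — {flange, pin, shaft}
4. bearing@(0, 0, 0) [-y clear] — {bearing, flange, pin, shaft}
5. cover@(1, 1, 0) [+x clear] — {bearing, cover, flange, pin, shaft}
6. bracket@(1, 1, 1) [+x clear] — {bearing, bracket, cover, flange, pin, shaft}
7. housing@(0, 0, 1) [-y clear] — {bearing, bracket, cover, flange, housing, pin, shaft}
8. base_plate@(-1, 0, 1) [-x clear] — {base_plate, bearing, bracket, cover, flange, housing, pin, shaft}
9. spacer@(-2, 0, 1) [-x clear] — {base_plate, bearing, bracket, cover, flange, housing, pin, shaft, spacer}
10. gear@(0, -1, 1) [-x clear] — {base_plate, bearing, bracket, cover, flange, gear, housing, pin, shaft, spacer}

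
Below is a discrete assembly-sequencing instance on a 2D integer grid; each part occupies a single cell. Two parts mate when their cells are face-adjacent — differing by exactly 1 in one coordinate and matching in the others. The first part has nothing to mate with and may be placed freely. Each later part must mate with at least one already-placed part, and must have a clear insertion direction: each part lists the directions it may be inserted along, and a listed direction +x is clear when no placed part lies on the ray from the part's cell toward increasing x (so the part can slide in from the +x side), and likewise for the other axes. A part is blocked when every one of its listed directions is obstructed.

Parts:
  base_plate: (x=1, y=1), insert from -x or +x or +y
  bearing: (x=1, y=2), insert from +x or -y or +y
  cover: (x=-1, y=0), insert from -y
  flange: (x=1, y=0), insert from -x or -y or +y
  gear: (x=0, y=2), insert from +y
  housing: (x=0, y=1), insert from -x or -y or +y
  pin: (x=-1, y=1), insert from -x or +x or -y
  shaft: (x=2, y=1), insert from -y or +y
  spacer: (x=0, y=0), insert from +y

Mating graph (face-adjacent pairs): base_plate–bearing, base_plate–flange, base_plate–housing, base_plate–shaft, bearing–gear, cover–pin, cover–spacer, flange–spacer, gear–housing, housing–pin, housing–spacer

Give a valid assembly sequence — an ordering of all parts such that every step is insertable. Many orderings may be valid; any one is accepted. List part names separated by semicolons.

bearing; base_plate; shaft; flange; spacer; housing; pin; cover; gear

1. bearing@(1, 2) [+x clear] — {bearing}
2. base_plate@(1, 1) [-x clear] — {base_plate, bearing}
3. shaft@(2, 1) [-y clear] — {base_plate, bearing, shaft}
4. flange@(1, 0) [-x clear] — {base_plate, bearing, flange, shaft}
5. spacer@(0, 0) [+y clear] — {base_plate, bearing, flange, shaft, spacer}
6. housing@(0, 1) [-x clear] — {base_plate, bearing, flange, housing, shaft, spacer}
7. pin@(-1, 1) [-x clear] — {base_plate, bearing, flange, housing, pin, shaft, spacer}
8. cover@(-1, 0) [-y clear] — {base_plate, bearing, cover, flange, housing, pin, shaft, spacer}
9. gear@(0, 2) [+y clear] — {base_plate, bearing, cover, flange, gear, housing, pin, shaft, spacer}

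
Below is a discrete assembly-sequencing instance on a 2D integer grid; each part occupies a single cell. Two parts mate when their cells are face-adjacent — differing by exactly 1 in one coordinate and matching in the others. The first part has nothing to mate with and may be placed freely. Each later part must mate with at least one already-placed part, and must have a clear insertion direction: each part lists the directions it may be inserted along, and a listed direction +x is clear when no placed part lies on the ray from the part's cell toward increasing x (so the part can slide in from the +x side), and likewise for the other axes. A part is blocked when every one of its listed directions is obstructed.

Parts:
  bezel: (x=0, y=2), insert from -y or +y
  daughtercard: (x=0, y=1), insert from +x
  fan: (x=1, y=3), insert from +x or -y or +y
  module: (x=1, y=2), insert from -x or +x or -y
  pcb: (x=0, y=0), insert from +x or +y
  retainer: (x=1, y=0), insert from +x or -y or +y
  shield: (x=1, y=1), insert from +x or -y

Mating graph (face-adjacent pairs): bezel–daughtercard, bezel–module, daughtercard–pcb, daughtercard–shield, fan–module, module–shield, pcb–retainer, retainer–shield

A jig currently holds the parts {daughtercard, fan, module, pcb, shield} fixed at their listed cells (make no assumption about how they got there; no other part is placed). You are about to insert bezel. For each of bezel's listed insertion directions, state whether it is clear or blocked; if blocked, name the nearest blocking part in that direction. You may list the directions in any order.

+y: clear; -y: blocked by daughtercard

-y: nearest on ray is daughtercard@(0, 1) ⇒ blocked
+y: ray from bezel(0, 2) has no placed part ⇒ clear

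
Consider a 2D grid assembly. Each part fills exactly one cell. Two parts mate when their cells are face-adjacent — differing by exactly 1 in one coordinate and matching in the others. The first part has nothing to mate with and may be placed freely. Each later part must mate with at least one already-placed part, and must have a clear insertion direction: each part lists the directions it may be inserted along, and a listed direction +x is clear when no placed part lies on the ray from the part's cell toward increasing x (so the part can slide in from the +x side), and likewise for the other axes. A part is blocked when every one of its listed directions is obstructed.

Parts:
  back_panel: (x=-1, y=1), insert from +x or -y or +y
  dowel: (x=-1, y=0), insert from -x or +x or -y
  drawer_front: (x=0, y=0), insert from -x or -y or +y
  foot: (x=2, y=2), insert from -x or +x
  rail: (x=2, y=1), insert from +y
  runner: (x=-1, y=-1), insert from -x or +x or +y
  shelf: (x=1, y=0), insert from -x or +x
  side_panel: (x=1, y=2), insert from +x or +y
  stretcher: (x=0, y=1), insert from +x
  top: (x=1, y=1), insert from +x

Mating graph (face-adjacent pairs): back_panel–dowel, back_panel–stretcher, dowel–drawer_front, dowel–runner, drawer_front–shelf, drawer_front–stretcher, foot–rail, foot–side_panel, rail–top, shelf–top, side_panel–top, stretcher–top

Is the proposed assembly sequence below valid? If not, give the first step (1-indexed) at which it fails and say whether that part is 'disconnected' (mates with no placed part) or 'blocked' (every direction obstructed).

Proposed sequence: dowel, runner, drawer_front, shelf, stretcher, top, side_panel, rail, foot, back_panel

Valid

1. dowel@(-1, 0) [-x clear] — {dowel}
2. runner@(-1, -1) [-x clear] — {dowel, runner}
3. drawer_front@(0, 0) [-y clear] — {dowel, drawer_front, runner}
4. shelf@(1, 0) [+x clear] — {dowel, drawer_front, runner, shelf}
5. stretcher@(0, 1) [+x clear] — {dowel, drawer_front, runner, shelf, stretcher}
6. top@(1, 1) [+x clear] — {dowel, drawer_front, runner, shelf, stretcher, top}
7. side_panel@(1, 2) [+x clear] — {dowel, drawer_front, runner, shelf, side_panel, stretcher, top}
8. rail@(2, 1) [+y clear] — {dowel, drawer_front, rail, runner, shelf, side_panel, stretcher, top}
9. foot@(2, 2) [+x clear] — {dowel, drawer_front, foot, rail, runner, shelf, side_panel, stretcher, top}
10. back_panel@(-1, 1) [+y clear] — {back_panel, dowel, drawer_front, foot, rail, runner, shelf, side_panel, stretcher, top}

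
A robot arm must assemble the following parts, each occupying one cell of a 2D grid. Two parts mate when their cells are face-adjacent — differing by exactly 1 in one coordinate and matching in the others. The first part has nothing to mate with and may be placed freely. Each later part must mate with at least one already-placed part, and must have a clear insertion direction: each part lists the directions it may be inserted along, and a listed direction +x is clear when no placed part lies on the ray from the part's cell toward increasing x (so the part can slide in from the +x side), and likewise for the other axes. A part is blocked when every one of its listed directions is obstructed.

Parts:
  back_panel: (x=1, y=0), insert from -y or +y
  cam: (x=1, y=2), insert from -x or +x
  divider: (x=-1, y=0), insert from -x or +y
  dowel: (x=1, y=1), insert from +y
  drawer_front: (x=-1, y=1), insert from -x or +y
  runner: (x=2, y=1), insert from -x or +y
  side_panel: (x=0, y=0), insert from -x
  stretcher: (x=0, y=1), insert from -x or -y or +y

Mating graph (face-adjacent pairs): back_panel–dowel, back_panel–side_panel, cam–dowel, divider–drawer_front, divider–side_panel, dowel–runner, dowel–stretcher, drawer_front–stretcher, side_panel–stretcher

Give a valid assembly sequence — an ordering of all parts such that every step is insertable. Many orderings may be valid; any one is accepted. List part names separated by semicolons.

1. runner@(2, 1) [-x clear] — {runner}
2. dowel@(1, 1) [+y clear] — {dowel, runner}
3. stretcher@(0, 1) [-x clear] — {dowel, runner, stretcher}
4. drawer_front@(-1, 1) [-x clear] — {dowel, drawer_front, runner, stretcher}
5. cam@(1, 2) [-x clear] — {cam, dowel, drawer_front, runner, stretcher}
6. side_panel@(0, 0) [-x clear] — {cam, dowel, drawer_front, runner, side_panel, stretcher}
7. divider@(-1, 0) [-x clear] — {cam, divider, dowel, drawer_front, runner, side_panel, stretcher}
8. back_panel@(1, 0) [-y clear] — {back_panel, cam, divider, dowel, drawer_front, runner, side_panel, stretcher}

runner; dowel; stretcher; drawer_front; cam; side_panel; divider; back_panel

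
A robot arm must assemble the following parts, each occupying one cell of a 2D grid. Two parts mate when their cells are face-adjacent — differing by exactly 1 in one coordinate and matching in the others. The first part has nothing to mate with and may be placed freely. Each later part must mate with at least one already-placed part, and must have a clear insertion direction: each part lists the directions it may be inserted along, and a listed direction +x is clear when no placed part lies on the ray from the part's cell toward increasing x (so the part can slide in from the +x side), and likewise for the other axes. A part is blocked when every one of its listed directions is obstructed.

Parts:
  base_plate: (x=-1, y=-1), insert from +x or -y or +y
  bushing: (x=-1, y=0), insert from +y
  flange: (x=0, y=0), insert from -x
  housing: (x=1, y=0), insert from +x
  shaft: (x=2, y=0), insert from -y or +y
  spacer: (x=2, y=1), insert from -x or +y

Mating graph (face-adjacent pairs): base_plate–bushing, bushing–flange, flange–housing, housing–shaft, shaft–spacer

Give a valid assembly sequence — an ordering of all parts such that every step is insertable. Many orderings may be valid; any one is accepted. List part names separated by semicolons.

housing; shaft; flange; bushing; base_plate; spacer

1. housing@(1, 0) [+x clear] — {housing}
2. shaft@(2, 0) [-y clear] — {housing, shaft}
3. flange@(0, 0) [-x clear] — {flange, housing, shaft}
4. bushing@(-1, 0) [+y clear] — {bushing, flange, housing, shaft}
5. base_plate@(-1, -1) [+x clear] — {base_plate, bushing, flange, housing, shaft}
6. spacer@(2, 1) [-x clear] — {base_plate, bushing, flange, housing, shaft, spacer}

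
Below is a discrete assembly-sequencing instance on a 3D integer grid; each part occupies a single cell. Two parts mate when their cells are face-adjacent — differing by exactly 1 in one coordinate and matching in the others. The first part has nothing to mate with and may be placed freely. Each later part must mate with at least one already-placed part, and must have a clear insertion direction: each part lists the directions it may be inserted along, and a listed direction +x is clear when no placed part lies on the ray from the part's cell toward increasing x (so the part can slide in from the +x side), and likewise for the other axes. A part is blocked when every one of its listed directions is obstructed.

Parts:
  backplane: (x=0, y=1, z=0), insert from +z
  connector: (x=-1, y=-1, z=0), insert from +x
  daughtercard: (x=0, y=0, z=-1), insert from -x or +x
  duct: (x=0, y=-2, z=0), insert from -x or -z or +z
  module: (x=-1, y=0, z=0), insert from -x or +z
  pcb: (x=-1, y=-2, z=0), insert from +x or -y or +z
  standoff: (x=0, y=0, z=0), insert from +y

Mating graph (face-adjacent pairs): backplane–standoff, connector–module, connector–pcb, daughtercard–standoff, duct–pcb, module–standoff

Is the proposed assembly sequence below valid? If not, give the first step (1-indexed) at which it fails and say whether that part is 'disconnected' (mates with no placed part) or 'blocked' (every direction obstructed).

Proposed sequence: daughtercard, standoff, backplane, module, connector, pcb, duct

Valid

1. daughtercard@(0, 0, -1) [-x clear] — {daughtercard}
2. standoff@(0, 0, 0) [+y clear] — {daughtercard, standoff}
3. backplane@(0, 1, 0) [+z clear] — {backplane, daughtercard, standoff}
4. module@(-1, 0, 0) [-x clear] — {backplane, daughtercard, module, standoff}
5. connector@(-1, -1, 0) [+x clear] — {backplane, connector, daughtercard, module, standoff}
6. pcb@(-1, -2, 0) [+x clear] — {backplane, connector, daughtercard, module, pcb, standoff}
7. duct@(0, -2, 0) [-z clear] — {backplane, connector, daughtercard, duct, module, pcb, standoff}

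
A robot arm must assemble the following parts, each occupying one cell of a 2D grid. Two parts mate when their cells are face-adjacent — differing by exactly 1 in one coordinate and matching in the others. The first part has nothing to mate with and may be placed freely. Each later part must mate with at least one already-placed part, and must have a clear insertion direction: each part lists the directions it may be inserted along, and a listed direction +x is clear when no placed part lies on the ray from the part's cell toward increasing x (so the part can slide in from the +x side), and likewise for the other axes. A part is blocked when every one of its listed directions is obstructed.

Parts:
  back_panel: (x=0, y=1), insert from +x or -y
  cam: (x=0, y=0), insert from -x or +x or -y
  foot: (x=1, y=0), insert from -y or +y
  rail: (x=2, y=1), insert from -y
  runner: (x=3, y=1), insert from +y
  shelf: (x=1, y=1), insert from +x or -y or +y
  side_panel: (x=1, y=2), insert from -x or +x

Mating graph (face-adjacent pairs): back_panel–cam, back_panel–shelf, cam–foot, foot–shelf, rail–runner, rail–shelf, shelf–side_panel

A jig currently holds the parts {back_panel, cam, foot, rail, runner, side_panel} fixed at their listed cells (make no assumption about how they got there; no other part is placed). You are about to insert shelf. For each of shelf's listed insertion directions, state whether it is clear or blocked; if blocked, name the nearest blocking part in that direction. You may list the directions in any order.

+x: nearest on ray is rail@(2, 1) ⇒ blocked
-y: nearest on ray is foot@(1, 0) ⇒ blocked
+y: nearest on ray is side_panel@(1, 2) ⇒ blocked

+x: blocked by rail; +y: blocked by side_panel; -y: blocked by foot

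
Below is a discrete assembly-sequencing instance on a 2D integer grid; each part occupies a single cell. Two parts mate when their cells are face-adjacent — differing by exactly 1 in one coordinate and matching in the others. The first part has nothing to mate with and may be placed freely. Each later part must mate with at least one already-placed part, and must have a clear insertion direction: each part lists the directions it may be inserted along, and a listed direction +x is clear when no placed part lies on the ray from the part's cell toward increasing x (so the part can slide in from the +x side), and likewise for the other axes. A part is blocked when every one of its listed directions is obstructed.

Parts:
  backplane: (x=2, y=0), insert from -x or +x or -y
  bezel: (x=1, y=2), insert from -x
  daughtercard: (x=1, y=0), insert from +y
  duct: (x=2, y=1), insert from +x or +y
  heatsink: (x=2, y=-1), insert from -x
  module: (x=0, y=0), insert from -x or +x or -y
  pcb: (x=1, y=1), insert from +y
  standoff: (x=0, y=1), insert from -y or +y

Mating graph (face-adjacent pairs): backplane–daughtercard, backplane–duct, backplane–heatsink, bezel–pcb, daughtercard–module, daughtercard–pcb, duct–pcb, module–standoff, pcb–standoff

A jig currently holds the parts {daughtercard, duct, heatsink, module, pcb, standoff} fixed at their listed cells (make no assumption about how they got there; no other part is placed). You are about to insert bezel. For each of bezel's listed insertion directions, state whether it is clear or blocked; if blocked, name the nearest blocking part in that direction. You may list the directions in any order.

-x: clear

-x: ray from bezel(1, 2) has no placed part ⇒ clear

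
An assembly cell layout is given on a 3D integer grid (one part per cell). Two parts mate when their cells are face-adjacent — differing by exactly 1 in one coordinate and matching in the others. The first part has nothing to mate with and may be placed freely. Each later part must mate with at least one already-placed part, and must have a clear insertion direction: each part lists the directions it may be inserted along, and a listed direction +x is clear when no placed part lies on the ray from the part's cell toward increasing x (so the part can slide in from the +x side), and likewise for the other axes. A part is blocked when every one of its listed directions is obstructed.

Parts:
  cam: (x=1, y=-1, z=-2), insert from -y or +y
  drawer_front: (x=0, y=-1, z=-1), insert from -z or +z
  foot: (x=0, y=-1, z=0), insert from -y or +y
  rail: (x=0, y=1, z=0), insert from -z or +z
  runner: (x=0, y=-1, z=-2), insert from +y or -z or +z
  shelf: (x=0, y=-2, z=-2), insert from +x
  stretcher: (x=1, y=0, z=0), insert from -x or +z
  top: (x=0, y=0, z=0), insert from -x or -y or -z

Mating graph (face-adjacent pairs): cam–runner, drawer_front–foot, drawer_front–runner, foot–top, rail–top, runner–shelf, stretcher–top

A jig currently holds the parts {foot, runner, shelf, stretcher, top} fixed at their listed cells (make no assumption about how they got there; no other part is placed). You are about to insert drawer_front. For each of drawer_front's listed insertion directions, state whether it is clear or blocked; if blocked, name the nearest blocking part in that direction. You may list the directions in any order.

+z: blocked by foot; -z: blocked by runner

-z: nearest on ray is runner@(0, -1, -2) ⇒ blocked
+z: nearest on ray is foot@(0, -1, 0) ⇒ blocked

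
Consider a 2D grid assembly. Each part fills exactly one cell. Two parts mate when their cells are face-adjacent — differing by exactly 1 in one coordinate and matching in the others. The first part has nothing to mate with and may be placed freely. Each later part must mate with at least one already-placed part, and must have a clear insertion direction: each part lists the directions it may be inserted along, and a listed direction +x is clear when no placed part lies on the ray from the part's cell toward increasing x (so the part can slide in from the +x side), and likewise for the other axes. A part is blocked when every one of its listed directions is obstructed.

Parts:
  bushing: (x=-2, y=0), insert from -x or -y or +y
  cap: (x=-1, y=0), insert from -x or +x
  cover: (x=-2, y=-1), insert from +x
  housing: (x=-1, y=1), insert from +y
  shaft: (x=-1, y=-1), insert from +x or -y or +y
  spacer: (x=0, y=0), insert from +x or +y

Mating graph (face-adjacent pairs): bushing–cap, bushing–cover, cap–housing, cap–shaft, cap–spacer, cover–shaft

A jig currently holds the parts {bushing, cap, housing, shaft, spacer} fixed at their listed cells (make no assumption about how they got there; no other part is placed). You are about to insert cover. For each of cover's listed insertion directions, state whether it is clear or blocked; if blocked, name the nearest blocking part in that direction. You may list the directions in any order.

+x: nearest on ray is shaft@(-1, -1) ⇒ blocked

+x: blocked by shaft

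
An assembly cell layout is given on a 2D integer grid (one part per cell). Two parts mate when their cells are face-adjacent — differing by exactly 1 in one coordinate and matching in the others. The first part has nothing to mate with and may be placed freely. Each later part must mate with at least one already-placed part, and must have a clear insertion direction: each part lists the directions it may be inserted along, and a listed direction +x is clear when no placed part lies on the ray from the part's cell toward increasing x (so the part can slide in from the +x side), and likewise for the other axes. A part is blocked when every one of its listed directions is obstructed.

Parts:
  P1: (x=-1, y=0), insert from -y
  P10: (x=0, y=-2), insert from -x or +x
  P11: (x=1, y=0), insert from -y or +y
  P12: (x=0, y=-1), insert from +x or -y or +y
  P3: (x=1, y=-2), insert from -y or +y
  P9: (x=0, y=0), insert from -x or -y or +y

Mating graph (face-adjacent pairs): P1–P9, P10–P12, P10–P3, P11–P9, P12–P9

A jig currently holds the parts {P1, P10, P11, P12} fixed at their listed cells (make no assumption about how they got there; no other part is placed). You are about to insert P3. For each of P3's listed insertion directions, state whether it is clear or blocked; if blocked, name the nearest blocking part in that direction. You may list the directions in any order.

+y: blocked by P11; -y: clear

-y: ray from P3(1, -2) has no placed part ⇒ clear
+y: nearest on ray is P11@(1, 0) ⇒ blocked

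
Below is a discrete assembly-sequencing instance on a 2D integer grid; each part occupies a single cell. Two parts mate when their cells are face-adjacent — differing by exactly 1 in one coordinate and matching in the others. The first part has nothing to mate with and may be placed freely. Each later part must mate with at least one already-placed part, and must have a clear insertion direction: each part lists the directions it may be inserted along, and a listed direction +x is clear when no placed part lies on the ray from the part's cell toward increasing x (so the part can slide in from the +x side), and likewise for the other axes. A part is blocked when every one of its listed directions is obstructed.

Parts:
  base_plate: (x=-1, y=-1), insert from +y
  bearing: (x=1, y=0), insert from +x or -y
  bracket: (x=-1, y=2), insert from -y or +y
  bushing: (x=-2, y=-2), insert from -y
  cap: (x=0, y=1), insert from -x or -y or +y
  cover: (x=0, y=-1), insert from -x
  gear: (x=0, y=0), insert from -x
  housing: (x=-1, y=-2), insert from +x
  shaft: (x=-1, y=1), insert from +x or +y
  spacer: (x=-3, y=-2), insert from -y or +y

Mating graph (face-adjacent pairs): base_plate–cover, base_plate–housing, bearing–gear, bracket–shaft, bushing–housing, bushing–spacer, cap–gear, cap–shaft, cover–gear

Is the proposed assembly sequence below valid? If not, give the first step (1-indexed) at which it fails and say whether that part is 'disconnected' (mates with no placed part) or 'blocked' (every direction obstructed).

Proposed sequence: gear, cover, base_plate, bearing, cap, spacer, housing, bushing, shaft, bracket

Invalid at step 6 (disconnected)

1. gear@(0, 0) [-x clear] — {gear}
2. cover@(0, -1) [-x clear] — {cover, gear}
3. base_plate@(-1, -1) [+y clear] — {base_plate, cover, gear}
4. bearing@(1, 0) [+x clear] — {base_plate, bearing, cover, gear}
5. cap@(0, 1) [-x clear] — {base_plate, bearing, cap, cover, gear}
6. spacer@(-3, -2) — no placed neighbour ⇒ disconnected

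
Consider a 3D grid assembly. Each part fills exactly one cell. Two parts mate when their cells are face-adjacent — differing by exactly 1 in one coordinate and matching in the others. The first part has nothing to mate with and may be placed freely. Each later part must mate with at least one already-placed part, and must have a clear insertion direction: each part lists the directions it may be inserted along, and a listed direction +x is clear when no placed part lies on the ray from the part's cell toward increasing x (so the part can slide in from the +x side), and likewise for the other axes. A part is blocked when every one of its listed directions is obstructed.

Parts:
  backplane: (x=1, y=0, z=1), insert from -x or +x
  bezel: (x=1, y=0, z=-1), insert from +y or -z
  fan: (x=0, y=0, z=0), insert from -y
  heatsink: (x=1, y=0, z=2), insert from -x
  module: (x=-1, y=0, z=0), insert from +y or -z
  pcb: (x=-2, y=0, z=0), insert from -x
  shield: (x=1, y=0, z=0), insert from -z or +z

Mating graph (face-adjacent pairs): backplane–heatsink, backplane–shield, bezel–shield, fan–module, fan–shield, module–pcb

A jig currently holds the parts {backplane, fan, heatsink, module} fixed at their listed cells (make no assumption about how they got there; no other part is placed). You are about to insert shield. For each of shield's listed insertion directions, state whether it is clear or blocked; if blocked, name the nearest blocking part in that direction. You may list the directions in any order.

+z: blocked by backplane; -z: clear

-z: ray from shield(1, 0, 0) has no placed part ⇒ clear
+z: nearest on ray is backplane@(1, 0, 1) ⇒ blocked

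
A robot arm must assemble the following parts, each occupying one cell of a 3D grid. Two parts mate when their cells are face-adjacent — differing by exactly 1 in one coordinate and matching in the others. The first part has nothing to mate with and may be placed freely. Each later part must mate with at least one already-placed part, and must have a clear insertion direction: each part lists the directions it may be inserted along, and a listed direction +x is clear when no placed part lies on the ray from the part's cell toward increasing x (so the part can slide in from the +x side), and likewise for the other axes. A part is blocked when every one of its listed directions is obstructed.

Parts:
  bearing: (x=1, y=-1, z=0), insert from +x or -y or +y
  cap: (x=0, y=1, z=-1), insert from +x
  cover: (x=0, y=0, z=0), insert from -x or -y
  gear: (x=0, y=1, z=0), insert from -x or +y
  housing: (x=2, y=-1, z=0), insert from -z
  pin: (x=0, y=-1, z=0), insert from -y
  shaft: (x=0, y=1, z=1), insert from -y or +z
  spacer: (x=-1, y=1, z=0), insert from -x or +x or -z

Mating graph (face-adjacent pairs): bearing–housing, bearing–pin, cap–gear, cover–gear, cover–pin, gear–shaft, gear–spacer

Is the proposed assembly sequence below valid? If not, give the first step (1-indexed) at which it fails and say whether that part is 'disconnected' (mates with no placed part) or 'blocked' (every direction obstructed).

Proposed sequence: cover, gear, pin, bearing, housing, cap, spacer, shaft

Valid

1. cover@(0, 0, 0) [-x clear] — {cover}
2. gear@(0, 1, 0) [-x clear] — {cover, gear}
3. pin@(0, -1, 0) [-y clear] — {cover, gear, pin}
4. bearing@(1, -1, 0) [+x clear] — {bearing, cover, gear, pin}
5. housing@(2, -1, 0) [-z clear] — {bearing, cover, gear, housing, pin}
6. cap@(0, 1, -1) [+x clear] — {bearing, cap, cover, gear, housing, pin}
7. spacer@(-1, 1, 0) [-x clear] — {bearing, cap, cover, gear, housing, pin, spacer}
8. shaft@(0, 1, 1) [-y clear] — {bearing, cap, cover, gear, housing, pin, shaft, spacer}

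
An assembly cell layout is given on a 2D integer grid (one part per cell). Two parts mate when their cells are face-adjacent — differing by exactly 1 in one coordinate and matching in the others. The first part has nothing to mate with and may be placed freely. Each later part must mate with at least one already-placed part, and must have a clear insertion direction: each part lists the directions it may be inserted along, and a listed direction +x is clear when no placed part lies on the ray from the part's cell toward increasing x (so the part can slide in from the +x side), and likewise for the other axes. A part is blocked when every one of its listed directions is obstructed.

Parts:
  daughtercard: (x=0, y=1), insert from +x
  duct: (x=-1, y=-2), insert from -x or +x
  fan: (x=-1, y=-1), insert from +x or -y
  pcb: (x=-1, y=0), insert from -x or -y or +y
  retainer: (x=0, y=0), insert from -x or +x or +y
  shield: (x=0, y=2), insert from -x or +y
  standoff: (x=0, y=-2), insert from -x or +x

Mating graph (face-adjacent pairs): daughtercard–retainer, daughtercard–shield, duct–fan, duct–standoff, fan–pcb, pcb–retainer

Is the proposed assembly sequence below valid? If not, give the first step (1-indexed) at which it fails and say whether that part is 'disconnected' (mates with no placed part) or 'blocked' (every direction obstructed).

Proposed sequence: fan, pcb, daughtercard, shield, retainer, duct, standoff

Invalid at step 3 (disconnected)

1. fan@(-1, -1) [+x clear] — {fan}
2. pcb@(-1, 0) [-x clear] — {fan, pcb}
3. daughtercard@(0, 1) — no placed neighbour ⇒ disconnected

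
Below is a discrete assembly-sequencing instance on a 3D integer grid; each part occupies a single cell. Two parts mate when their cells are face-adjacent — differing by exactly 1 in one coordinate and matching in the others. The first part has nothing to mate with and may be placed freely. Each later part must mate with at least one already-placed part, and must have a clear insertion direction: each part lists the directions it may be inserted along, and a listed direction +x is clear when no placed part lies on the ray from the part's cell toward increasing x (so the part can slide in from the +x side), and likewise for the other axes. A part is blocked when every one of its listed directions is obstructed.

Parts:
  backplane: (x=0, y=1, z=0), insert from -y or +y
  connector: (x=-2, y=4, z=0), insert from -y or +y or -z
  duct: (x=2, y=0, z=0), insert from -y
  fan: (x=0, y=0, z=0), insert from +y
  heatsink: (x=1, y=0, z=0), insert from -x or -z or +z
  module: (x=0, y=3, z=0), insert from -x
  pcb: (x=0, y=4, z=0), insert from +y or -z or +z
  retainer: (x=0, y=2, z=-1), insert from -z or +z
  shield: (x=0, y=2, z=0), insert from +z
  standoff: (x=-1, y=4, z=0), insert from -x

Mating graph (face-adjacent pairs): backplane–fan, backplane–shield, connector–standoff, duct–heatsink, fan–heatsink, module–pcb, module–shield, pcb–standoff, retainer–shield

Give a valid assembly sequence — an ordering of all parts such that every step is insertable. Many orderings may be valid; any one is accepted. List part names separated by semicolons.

duct; heatsink; fan; backplane; shield; retainer; module; pcb; standoff; connector

1. duct@(2, 0, 0) [-y clear] — {duct}
2. heatsink@(1, 0, 0) [-x clear] — {duct, heatsink}
3. fan@(0, 0, 0) [+y clear] — {duct, fan, heatsink}
4. backplane@(0, 1, 0) [+y clear] — {backplane, duct, fan, heatsink}
5. shield@(0, 2, 0) [+z clear] — {backplane, duct, fan, heatsink, shield}
6. retainer@(0, 2, -1) [-z clear] — {backplane, duct, fan, heatsink, retainer, shield}
7. module@(0, 3, 0) [-x clear] — {backplane, duct, fan, heatsink, module, retainer, shield}
8. pcb@(0, 4, 0) [+y clear] — {backplane, duct, fan, heatsink, module, pcb, retainer, shield}
9. standoff@(-1, 4, 0) [-x clear] — {backplane, duct, fan, heatsink, module, pcb, retainer, shield, standoff}
10. connector@(-2, 4, 0) [-y clear] — {backplane, connector, duct, fan, heatsink, module, pcb, retainer, shield, standoff}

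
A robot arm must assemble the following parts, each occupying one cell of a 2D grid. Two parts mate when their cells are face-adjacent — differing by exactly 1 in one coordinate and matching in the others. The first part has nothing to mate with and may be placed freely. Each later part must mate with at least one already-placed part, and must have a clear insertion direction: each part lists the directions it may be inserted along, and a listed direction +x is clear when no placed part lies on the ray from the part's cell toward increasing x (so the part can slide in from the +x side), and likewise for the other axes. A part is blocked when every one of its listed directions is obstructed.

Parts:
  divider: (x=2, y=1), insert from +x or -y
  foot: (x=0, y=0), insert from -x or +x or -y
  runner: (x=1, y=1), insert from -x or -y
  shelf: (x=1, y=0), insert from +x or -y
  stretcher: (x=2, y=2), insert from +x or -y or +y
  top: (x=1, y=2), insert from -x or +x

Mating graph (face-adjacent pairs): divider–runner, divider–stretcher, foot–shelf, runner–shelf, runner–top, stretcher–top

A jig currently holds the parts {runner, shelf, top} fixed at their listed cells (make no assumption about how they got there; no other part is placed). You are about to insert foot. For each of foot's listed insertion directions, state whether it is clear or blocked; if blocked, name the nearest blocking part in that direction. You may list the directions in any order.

+x: blocked by shelf; -x: clear; -y: clear

-x: ray from foot(0, 0) has no placed part ⇒ clear
+x: nearest on ray is shelf@(1, 0) ⇒ blocked
-y: ray from foot(0, 0) has no placed part ⇒ clear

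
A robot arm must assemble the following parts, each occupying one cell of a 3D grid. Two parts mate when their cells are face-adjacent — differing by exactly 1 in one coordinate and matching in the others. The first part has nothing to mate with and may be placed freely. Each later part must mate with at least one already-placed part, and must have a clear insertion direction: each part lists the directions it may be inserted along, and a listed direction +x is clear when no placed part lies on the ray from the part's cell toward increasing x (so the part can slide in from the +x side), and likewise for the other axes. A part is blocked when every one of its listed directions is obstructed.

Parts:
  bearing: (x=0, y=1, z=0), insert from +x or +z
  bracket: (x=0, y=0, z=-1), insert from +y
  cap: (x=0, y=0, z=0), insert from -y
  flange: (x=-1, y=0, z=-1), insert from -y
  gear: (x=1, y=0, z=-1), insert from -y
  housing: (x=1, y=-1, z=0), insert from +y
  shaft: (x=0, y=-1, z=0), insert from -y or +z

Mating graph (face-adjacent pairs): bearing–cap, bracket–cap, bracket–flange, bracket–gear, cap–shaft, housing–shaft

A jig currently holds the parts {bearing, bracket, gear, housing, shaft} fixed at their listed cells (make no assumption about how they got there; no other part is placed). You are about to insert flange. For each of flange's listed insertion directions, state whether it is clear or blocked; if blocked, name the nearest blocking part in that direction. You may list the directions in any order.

-y: ray from flange(-1, 0, -1) has no placed part ⇒ clear

-y: clear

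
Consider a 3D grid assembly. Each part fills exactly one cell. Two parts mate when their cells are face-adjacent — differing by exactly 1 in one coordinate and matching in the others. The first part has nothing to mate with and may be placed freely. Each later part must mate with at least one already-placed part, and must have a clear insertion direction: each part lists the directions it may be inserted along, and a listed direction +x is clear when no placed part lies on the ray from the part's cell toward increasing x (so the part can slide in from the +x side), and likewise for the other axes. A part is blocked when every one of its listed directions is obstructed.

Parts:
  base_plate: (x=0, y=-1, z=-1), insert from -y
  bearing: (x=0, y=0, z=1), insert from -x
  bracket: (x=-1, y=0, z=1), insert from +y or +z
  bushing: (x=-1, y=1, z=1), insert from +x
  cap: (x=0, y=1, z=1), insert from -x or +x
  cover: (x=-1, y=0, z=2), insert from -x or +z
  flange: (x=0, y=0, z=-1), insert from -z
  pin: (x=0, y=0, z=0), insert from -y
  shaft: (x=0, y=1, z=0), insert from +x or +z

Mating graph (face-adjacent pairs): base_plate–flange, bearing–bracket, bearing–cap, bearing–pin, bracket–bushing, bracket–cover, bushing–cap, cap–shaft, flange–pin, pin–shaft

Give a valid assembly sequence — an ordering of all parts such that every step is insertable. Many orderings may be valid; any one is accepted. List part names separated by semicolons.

shaft; pin; bearing; flange; bracket; bushing; cap; cover; base_plate

1. shaft@(0, 1, 0) [+x clear] — {shaft}
2. pin@(0, 0, 0) [-y clear] — {pin, shaft}
3. bearing@(0, 0, 1) [-x clear] — {bearing, pin, shaft}
4. flange@(0, 0, -1) [-z clear] — {bearing, flange, pin, shaft}
5. bracket@(-1, 0, 1) [+y clear] — {bearing, bracket, flange, pin, shaft}
6. bushing@(-1, 1, 1) [+x clear] — {bearing, bracket, bushing, flange, pin, shaft}
7. cap@(0, 1, 1) [+x clear] — {bearing, bracket, bushing, cap, flange, pin, shaft}
8. cover@(-1, 0, 2) [-x clear] — {bearing, bracket, bushing, cap, cover, flange, pin, shaft}
9. base_plate@(0, -1, -1) [-y clear] — {base_plate, bearing, bracket, bushing, cap, cover, flange, pin, shaft}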